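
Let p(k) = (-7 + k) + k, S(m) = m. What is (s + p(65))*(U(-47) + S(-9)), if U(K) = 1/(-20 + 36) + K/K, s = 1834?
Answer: -248539/16 ≈ -15534.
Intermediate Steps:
p(k) = -7 + 2*k
U(K) = 17/16 (U(K) = 1/16 + 1 = 17/16)
(s + p(65))*(U(-47) + S(-9)) = (1834 + (-7 + 2*65))*(17/16 - 9) = (1834 + (-7 + 130))*(-127/16) = (1834 + 123)*(-127/16) = 1957*(-127/16) = -248539/16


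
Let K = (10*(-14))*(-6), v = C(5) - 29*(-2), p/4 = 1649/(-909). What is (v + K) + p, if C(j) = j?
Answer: 814231/909 ≈ 895.74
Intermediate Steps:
p = -6596/909 (p = 4*(1649/(-909)) = 4*(1649*(-1/909)) = 4*(-1649/909) = -6596/909 ≈ -7.2563)
v = 63 (v = 5 - 29*(-2) = 5 + 58 = 63)
K = 840 (K = -140*(-6) = 840)
(v + K) + p = (63 + 840) - 6596/909 = 903 - 6596/909 = 814231/909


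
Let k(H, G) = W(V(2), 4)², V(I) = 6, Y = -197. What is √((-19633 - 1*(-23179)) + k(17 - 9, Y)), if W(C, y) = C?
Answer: 3*√398 ≈ 59.850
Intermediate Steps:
k(H, G) = 36 (k(H, G) = 6² = 36)
√((-19633 - 1*(-23179)) + k(17 - 9, Y)) = √((-19633 - 1*(-23179)) + 36) = √((-19633 + 23179) + 36) = √(3546 + 36) = √3582 = 3*√398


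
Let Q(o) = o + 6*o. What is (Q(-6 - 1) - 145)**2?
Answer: 37636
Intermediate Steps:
Q(o) = 7*o
(Q(-6 - 1) - 145)**2 = (7*(-6 - 1) - 145)**2 = (7*(-7) - 145)**2 = (-49 - 145)**2 = (-194)**2 = 37636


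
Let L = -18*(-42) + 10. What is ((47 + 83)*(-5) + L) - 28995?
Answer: -28879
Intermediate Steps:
L = 766 (L = 756 + 10 = 766)
((47 + 83)*(-5) + L) - 28995 = ((47 + 83)*(-5) + 766) - 28995 = (130*(-5) + 766) - 28995 = (-650 + 766) - 28995 = 116 - 28995 = -28879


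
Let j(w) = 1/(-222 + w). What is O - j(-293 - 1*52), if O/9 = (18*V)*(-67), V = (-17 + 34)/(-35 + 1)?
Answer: 3077110/567 ≈ 5427.0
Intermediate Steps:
V = -½ (V = 17/(-34) = 17*(-1/34) = -½ ≈ -0.50000)
O = 5427 (O = 9*((18*(-½))*(-67)) = 9*(-9*(-67)) = 9*603 = 5427)
O - j(-293 - 1*52) = 5427 - 1/(-222 + (-293 - 1*52)) = 5427 - 1/(-222 + (-293 - 52)) = 5427 - 1/(-222 - 345) = 5427 - 1/(-567) = 5427 - 1*(-1/567) = 5427 + 1/567 = 3077110/567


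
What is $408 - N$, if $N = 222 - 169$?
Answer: $355$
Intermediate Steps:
$N = 53$
$408 - N = 408 - 53 = 355$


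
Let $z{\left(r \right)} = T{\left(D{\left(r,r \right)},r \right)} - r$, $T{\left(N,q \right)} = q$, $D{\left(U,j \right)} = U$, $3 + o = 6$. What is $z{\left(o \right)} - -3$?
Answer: $3$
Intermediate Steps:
$o = 3$ ($o = -3 + 6 = 3$)
$z{\left(r \right)} = 0$ ($z{\left(r \right)} = r - r = 0$)
$z{\left(o \right)} - -3 = 0 - -3 = 0 + 3 = 3$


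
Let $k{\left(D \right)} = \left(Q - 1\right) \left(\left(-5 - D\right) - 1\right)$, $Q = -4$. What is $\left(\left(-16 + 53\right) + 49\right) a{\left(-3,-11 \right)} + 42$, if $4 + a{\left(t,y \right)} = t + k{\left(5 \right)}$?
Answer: $4170$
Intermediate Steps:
$k{\left(D \right)} = 30 + 5 D$ ($k{\left(D \right)} = \left(-4 - 1\right) \left(\left(-5 - D\right) - 1\right) = - 5 \left(-6 - D\right) = 30 + 5 D$)
$a{\left(t,y \right)} = 51 + t$ ($a{\left(t,y \right)} = -4 + \left(t + \left(30 + 5 \cdot 5\right)\right) = -4 + \left(t + \left(30 + 25\right)\right) = -4 + \left(t + 55\right) = -4 + \left(55 + t\right) = 51 + t$)
$\left(\left(-16 + 53\right) + 49\right) a{\left(-3,-11 \right)} + 42 = \left(\left(-16 + 53\right) + 49\right) \left(51 - 3\right) + 42 = \left(37 + 49\right) 48 + 42 = 86 \cdot 48 + 42 = 4128 + 42 = 4170$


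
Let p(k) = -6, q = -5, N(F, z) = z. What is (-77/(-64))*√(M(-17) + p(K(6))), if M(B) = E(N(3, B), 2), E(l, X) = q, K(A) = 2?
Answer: 77*I*√11/64 ≈ 3.9903*I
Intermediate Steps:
E(l, X) = -5
M(B) = -5
(-77/(-64))*√(M(-17) + p(K(6))) = (-77/(-64))*√(-5 - 6) = (-77*(-1/64))*√(-11) = 77*(I*√11)/64 = 77*I*√11/64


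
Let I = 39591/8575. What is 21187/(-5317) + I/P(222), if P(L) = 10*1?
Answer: -1606279903/455932750 ≈ -3.5231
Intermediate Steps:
I = 39591/8575 (I = 39591*(1/8575) = 39591/8575 ≈ 4.6170)
P(L) = 10
21187/(-5317) + I/P(222) = 21187/(-5317) + (39591/8575)/10 = 21187*(-1/5317) + (39591/8575)*(⅒) = -21187/5317 + 39591/85750 = -1606279903/455932750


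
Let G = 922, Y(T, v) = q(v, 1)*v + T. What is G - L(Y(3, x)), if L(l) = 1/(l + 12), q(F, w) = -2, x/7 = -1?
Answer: 26737/29 ≈ 921.97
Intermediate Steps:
x = -7 (x = 7*(-1) = -7)
Y(T, v) = T - 2*v (Y(T, v) = -2*v + T = T - 2*v)
L(l) = 1/(12 + l)
G - L(Y(3, x)) = 922 - 1/(12 + (3 - 2*(-7))) = 922 - 1/(12 + (3 + 14)) = 922 - 1/(12 + 17) = 922 - 1/29 = 26737/29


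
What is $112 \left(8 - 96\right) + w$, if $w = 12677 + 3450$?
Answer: $6271$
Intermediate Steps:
$w = 16127$
$112 \left(8 - 96\right) + w = 112 \left(8 - 96\right) + 16127 = 112 \left(-88\right) + 16127 = -9856 + 16127 = 6271$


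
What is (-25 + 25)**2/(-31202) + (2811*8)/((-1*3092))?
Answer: -5622/773 ≈ -7.2730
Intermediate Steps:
(-25 + 25)**2/(-31202) + (2811*8)/((-1*3092)) = 0**2*(-1/31202) + 22488/(-3092) = 0*(-1/31202) + 22488*(-1/3092) = 0 - 5622/773 = -5622/773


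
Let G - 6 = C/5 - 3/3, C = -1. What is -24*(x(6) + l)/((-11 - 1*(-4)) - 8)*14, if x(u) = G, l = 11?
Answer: 8848/25 ≈ 353.92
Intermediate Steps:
G = 24/5 (G = 6 + (-1/5 - 3/3) = 6 + (-1*⅕ - 3*⅓) = 6 + (-⅕ - 1) = 6 - 6/5 = 24/5 ≈ 4.8000)
x(u) = 24/5
-24*(x(6) + l)/((-11 - 1*(-4)) - 8)*14 = -24*(24/5 + 11)/((-11 - 1*(-4)) - 8)*14 = -1896/(5*((-11 + 4) - 8))*14 = -1896/(5*(-7 - 8))*14 = -1896/(5*(-15))*14 = -1896*(-1)/(5*15)*14 = -24*(-79/75)*14 = (632/25)*14 = 8848/25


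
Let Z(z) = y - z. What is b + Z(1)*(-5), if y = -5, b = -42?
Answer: -12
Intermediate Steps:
Z(z) = -5 - z
b + Z(1)*(-5) = -42 + (-5 - 1*1)*(-5) = -42 + (-5 - 1)*(-5) = -42 - 6*(-5) = -42 + 30 = -12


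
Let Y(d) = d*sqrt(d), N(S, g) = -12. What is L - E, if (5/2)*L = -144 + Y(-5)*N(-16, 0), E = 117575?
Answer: -588163/5 + 24*I*sqrt(5) ≈ -1.1763e+5 + 53.666*I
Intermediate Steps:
Y(d) = d**(3/2)
L = -288/5 + 24*I*sqrt(5) (L = 2*(-144 + (-5)**(3/2)*(-12))/5 = 2*(-144 - 5*I*sqrt(5)*(-12))/5 = 2*(-144 + 60*I*sqrt(5))/5 = -288/5 + 24*I*sqrt(5) ≈ -57.6 + 53.666*I)
L - E = (-288/5 + 24*I*sqrt(5)) - 1*117575 = (-288/5 + 24*I*sqrt(5)) - 117575 = -588163/5 + 24*I*sqrt(5)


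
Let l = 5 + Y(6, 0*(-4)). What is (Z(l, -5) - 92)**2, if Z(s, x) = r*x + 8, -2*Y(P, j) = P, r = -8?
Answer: 1936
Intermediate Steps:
Y(P, j) = -P/2
l = 2 (l = 5 - 1/2*6 = 5 - 3 = 2)
Z(s, x) = 8 - 8*x (Z(s, x) = -8*x + 8 = 8 - 8*x)
(Z(l, -5) - 92)**2 = ((8 - 8*(-5)) - 92)**2 = ((8 + 40) - 92)**2 = (48 - 92)**2 = (-44)**2 = 1936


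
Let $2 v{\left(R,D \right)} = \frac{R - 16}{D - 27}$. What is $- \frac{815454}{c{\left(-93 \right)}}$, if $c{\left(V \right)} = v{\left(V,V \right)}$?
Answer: $- \frac{195708960}{109} \approx -1.7955 \cdot 10^{6}$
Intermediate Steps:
$v{\left(R,D \right)} = \frac{-16 + R}{2 \left(-27 + D\right)}$ ($v{\left(R,D \right)} = \frac{\left(R - 16\right) \frac{1}{D - 27}}{2} = \frac{\left(-16 + R\right) \frac{1}{-27 + D}}{2} = \frac{\frac{1}{-27 + D} \left(-16 + R\right)}{2} = \frac{-16 + R}{2 \left(-27 + D\right)}$)
$c{\left(V \right)} = \frac{-16 + V}{2 \left(-27 + V\right)}$
$- \frac{815454}{c{\left(-93 \right)}} = - \frac{815454}{\frac{1}{2} \frac{1}{-27 - 93} \left(-16 - 93\right)} = - \frac{815454}{\frac{1}{2} \frac{1}{-120} \left(-109\right)} = - \frac{815454}{\frac{1}{2} \left(- \frac{1}{120}\right) \left(-109\right)} = - \frac{815454}{\frac{109}{240}} = \left(-815454\right) \frac{240}{109} = - \frac{195708960}{109}$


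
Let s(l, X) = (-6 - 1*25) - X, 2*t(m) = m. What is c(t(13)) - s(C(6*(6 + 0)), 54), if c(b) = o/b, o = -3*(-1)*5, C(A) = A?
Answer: 1135/13 ≈ 87.308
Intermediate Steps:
t(m) = m/2
s(l, X) = -31 - X (s(l, X) = (-6 - 25) - X = -31 - X)
o = 15 (o = 3*5 = 15)
c(b) = 15/b
c(t(13)) - s(C(6*(6 + 0)), 54) = 15/(((½)*13)) - (-31 - 1*54) = 15/(13/2) - (-31 - 54) = 15*(2/13) - 1*(-85) = 30/13 + 85 = 1135/13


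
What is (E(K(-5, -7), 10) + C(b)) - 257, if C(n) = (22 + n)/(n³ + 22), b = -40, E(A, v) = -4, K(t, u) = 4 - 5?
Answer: -2783040/10663 ≈ -261.00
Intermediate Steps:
K(t, u) = -1
C(n) = (22 + n)/(22 + n³)
(E(K(-5, -7), 10) + C(b)) - 257 = (-4 + (22 - 40)/(22 + (-40)³)) - 257 = (-4 - 18/(22 - 64000)) - 257 = (-4 - 18/(-63978)) - 257 = (-4 - 1/63978*(-18)) - 257 = (-4 + 3/10663) - 257 = -42649/10663 - 257 = -2783040/10663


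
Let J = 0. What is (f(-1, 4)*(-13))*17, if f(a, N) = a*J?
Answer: 0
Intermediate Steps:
f(a, N) = 0 (f(a, N) = a*0 = 0)
(f(-1, 4)*(-13))*17 = (0*(-13))*17 = 0*17 = 0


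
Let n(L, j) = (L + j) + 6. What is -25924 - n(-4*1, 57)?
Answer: -25983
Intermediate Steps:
n(L, j) = 6 + L + j
-25924 - n(-4*1, 57) = -25924 - (6 - 4*1 + 57) = -25924 - (6 - 4 + 57) = -25924 - 1*59 = -25924 - 59 = -25983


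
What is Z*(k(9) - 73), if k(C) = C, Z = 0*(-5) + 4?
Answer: -256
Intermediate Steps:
Z = 4 (Z = 0 + 4 = 4)
Z*(k(9) - 73) = 4*(9 - 73) = 4*(-64) = -256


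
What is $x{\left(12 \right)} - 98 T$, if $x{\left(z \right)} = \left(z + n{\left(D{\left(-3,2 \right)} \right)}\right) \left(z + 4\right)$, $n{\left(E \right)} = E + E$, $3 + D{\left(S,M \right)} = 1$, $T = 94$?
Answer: $-9084$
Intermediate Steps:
$D{\left(S,M \right)} = -2$ ($D{\left(S,M \right)} = -3 + 1 = -2$)
$n{\left(E \right)} = 2 E$
$x{\left(z \right)} = \left(-4 + z\right) \left(4 + z\right)$ ($x{\left(z \right)} = \left(z + 2 \left(-2\right)\right) \left(z + 4\right) = \left(z - 4\right) \left(4 + z\right) = \left(-4 + z\right) \left(4 + z\right)$)
$x{\left(12 \right)} - 98 T = \left(-16 + 12^{2}\right) - 9212 = \left(-16 + 144\right) - 9212 = 128 - 9212 = -9084$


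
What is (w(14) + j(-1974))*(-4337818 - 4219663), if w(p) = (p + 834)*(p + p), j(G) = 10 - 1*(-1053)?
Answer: -212285431167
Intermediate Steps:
j(G) = 1063 (j(G) = 10 + 1053 = 1063)
w(p) = 2*p*(834 + p) (w(p) = (834 + p)*(2*p) = 2*p*(834 + p))
(w(14) + j(-1974))*(-4337818 - 4219663) = (2*14*(834 + 14) + 1063)*(-4337818 - 4219663) = (2*14*848 + 1063)*(-8557481) = (23744 + 1063)*(-8557481) = 24807*(-8557481) = -212285431167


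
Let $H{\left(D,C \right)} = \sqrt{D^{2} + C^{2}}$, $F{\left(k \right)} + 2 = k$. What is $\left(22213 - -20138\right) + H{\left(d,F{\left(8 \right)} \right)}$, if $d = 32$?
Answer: $42351 + 2 \sqrt{265} \approx 42384.0$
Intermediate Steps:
$F{\left(k \right)} = -2 + k$
$H{\left(D,C \right)} = \sqrt{C^{2} + D^{2}}$
$\left(22213 - -20138\right) + H{\left(d,F{\left(8 \right)} \right)} = \left(22213 - -20138\right) + \sqrt{\left(-2 + 8\right)^{2} + 32^{2}} = \left(22213 + 20138\right) + \sqrt{6^{2} + 1024} = 42351 + \sqrt{36 + 1024} = 42351 + \sqrt{1060} = 42351 + 2 \sqrt{265}$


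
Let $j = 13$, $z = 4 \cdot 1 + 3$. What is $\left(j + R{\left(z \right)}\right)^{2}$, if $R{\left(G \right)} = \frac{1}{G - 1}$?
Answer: $\frac{6241}{36} \approx 173.36$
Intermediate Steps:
$z = 7$ ($z = 4 + 3 = 7$)
$R{\left(G \right)} = \frac{1}{-1 + G}$
$\left(j + R{\left(z \right)}\right)^{2} = \left(13 + \frac{1}{-1 + 7}\right)^{2} = \left(13 + \frac{1}{6}\right)^{2} = \left(\frac{79}{6}\right)^{2} = \frac{6241}{36}$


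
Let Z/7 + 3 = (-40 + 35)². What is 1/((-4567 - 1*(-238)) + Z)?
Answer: -1/4175 ≈ -0.00023952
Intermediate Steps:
Z = 154 (Z = -21 + 7*(-40 + 35)² = -21 + 7*(-5)² = -21 + 7*25 = -21 + 175 = 154)
1/((-4567 - 1*(-238)) + Z) = 1/((-4567 - 1*(-238)) + 154) = 1/((-4567 + 238) + 154) = 1/(-4329 + 154) = 1/(-4175) = -1/4175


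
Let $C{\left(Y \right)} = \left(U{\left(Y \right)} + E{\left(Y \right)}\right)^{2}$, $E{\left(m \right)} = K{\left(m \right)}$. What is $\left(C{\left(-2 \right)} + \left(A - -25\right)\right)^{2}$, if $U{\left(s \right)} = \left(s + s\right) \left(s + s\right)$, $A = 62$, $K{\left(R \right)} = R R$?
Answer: $237169$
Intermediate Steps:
$K{\left(R \right)} = R^{2}$
$E{\left(m \right)} = m^{2}$
$U{\left(s \right)} = 4 s^{2}$ ($U{\left(s \right)} = 2 s 2 s = 4 s^{2}$)
$C{\left(Y \right)} = 25 Y^{4}$ ($C{\left(Y \right)} = \left(4 Y^{2} + Y^{2}\right)^{2} = \left(5 Y^{2}\right)^{2} = 25 Y^{4}$)
$\left(C{\left(-2 \right)} + \left(A - -25\right)\right)^{2} = \left(25 \left(-2\right)^{4} + \left(62 - -25\right)\right)^{2} = \left(25 \cdot 16 + \left(62 + 25\right)\right)^{2} = \left(400 + 87\right)^{2} = 487^{2} = 237169$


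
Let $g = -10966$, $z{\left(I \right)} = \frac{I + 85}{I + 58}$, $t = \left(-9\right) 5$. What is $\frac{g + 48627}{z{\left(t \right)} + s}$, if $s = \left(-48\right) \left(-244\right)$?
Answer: $\frac{489593}{152296} \approx 3.2147$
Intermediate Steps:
$t = -45$
$z{\left(I \right)} = \frac{85 + I}{58 + I}$
$s = 11712$
$\frac{g + 48627}{z{\left(t \right)} + s} = \frac{-10966 + 48627}{\frac{85 - 45}{58 - 45} + 11712} = \frac{37661}{\frac{1}{13} \cdot 40 + 11712} = \frac{37661}{\frac{40}{13} + 11712} = \frac{37661}{\frac{152296}{13}} = 37661 \cdot \frac{13}{152296} = \frac{489593}{152296}$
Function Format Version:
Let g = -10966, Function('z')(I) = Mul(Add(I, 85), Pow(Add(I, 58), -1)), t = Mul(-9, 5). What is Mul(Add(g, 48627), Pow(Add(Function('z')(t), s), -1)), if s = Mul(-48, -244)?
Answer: Rational(489593, 152296) ≈ 3.2147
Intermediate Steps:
t = -45
Function('z')(I) = Mul(Pow(Add(58, I), -1), Add(85, I)) (Function('z')(I) = Mul(Add(85, I), Pow(Add(58, I), -1)) = Mul(Pow(Add(58, I), -1), Add(85, I)))
s = 11712
Mul(Add(g, 48627), Pow(Add(Function('z')(t), s), -1)) = Mul(Add(-10966, 48627), Pow(Add(Mul(Pow(Add(58, -45), -1), Add(85, -45)), 11712), -1)) = Mul(37661, Pow(Add(Mul(Pow(13, -1), 40), 11712), -1)) = Mul(37661, Pow(Add(Mul(Rational(1, 13), 40), 11712), -1)) = Mul(37661, Pow(Add(Rational(40, 13), 11712), -1)) = Mul(37661, Pow(Rational(152296, 13), -1)) = Mul(37661, Rational(13, 152296)) = Rational(489593, 152296)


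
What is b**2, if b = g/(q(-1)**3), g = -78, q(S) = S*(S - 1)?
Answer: 1521/16 ≈ 95.063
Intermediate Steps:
q(S) = S*(-1 + S)
b = -39/4 (b = -78*(-1/(-1 - 1)**3) = -78/((-1*(-2))**3) = -78/(2**3) = -78/8 = -78*1/8 = -39/4 ≈ -9.7500)
b**2 = (-39/4)**2 = 1521/16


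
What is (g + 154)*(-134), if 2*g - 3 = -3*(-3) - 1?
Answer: -21373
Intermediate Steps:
g = 11/2 (g = 3/2 + (-3*(-3) - 1)/2 = 3/2 + (9 - 1)/2 = 3/2 + (½)*8 = 3/2 + 4 = 11/2 ≈ 5.5000)
(g + 154)*(-134) = (11/2 + 154)*(-134) = (319/2)*(-134) = -21373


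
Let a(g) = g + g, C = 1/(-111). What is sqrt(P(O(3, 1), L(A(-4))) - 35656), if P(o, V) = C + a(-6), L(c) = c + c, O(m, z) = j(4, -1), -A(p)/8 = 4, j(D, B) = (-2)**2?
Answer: I*sqrt(439465539)/111 ≈ 188.86*I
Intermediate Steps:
C = -1/111 ≈ -0.0090090
j(D, B) = 4
a(g) = 2*g
A(p) = -32 (A(p) = -8*4 = -32)
O(m, z) = 4
L(c) = 2*c
P(o, V) = -1333/111 (P(o, V) = -1/111 + 2*(-6) = -1/111 - 12 = -1333/111)
sqrt(P(O(3, 1), L(A(-4))) - 35656) = sqrt(-1333/111 - 35656) = sqrt(-3959149/111) = I*sqrt(439465539)/111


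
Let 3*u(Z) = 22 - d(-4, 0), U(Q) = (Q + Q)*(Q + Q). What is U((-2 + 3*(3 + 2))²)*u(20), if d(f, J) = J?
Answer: 2513368/3 ≈ 8.3779e+5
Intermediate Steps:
U(Q) = 4*Q² (U(Q) = (2*Q)*(2*Q) = 4*Q²)
u(Z) = 22/3 (u(Z) = (22 - 1*0)/3 = (22 + 0)/3 = (⅓)*22 = 22/3)
U((-2 + 3*(3 + 2))²)*u(20) = (4*((-2 + 3*(3 + 2))²)²)*(22/3) = (4*((-2 + 3*5)²)²)*(22/3) = (4*((-2 + 15)²)²)*(22/3) = (4*(13²)²)*(22/3) = (4*169²)*(22/3) = (4*28561)*(22/3) = 114244*(22/3) = 2513368/3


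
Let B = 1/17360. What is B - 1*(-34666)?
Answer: 601801761/17360 ≈ 34666.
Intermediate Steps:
B = 1/17360 ≈ 5.7604e-5
B - 1*(-34666) = 1/17360 - 1*(-34666) = 1/17360 + 34666 = 601801761/17360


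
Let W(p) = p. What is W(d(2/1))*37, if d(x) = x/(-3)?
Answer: -74/3 ≈ -24.667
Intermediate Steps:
d(x) = -x/3 (d(x) = x*(-⅓) = -x/3)
W(d(2/1))*37 = -2/(3*1)*37 = -2/3*37 = -⅓*2*37 = -⅔*37 = -74/3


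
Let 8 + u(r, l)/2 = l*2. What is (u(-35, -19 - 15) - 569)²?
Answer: 519841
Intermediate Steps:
u(r, l) = -16 + 4*l (u(r, l) = -16 + 2*(l*2) = -16 + 2*(2*l) = -16 + 4*l)
(u(-35, -19 - 15) - 569)² = ((-16 + 4*(-19 - 15)) - 569)² = ((-16 + 4*(-34)) - 569)² = ((-16 - 136) - 569)² = (-152 - 569)² = (-721)² = 519841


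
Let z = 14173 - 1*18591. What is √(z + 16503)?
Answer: √12085 ≈ 109.93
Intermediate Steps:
z = -4418 (z = 14173 - 18591 = -4418)
√(z + 16503) = √(-4418 + 16503) = √12085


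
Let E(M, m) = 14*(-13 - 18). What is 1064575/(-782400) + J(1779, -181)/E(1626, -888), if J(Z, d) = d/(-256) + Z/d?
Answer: -13173577721/9833703936 ≈ -1.3396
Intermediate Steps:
E(M, m) = -434 (E(M, m) = 14*(-31) = -434)
J(Z, d) = -d/256 + Z/d (J(Z, d) = d*(-1/256) + Z/d = -d/256 + Z/d)
1064575/(-782400) + J(1779, -181)/E(1626, -888) = 1064575/(-782400) + (-1/256*(-181) + 1779/(-181))/(-434) = 1064575*(-1/782400) + (181/256 + 1779*(-1/181))*(-1/434) = -42583/31296 + (181/256 - 1779/181)*(-1/434) = -42583/31296 - 422663/46336*(-1/434) = -42583/31296 + 422663/20109824 = -13173577721/9833703936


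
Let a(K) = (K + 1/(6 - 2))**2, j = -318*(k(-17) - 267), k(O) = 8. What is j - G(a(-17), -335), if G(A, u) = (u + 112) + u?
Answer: 82920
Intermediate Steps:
j = 82362 (j = -318*(8 - 267) = -318*(-259) = 82362)
a(K) = (1/4 + K)**2 (a(K) = (K + 1/4)**2 = (1/4 + K)**2)
G(A, u) = 112 + 2*u (G(A, u) = (112 + u) + u = 112 + 2*u)
j - G(a(-17), -335) = 82362 - (112 + 2*(-335)) = 82362 - (112 - 670) = 82362 - 1*(-558) = 82362 + 558 = 82920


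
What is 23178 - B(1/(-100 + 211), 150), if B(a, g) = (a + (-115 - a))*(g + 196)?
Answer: 62968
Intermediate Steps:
B(a, g) = -22540 - 115*g (B(a, g) = -115*(196 + g) = -22540 - 115*g)
23178 - B(1/(-100 + 211), 150) = 23178 - (-22540 - 115*150) = 23178 - (-22540 - 17250) = 23178 - 1*(-39790) = 23178 + 39790 = 62968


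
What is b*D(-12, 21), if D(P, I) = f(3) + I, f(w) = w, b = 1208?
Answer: 28992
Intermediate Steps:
D(P, I) = 3 + I
b*D(-12, 21) = 1208*(3 + 21) = 1208*24 = 28992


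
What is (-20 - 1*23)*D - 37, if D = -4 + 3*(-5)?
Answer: 780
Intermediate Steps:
D = -19 (D = -4 - 15 = -19)
(-20 - 1*23)*D - 37 = (-20 - 1*23)*(-19) - 37 = (-20 - 23)*(-19) - 37 = -43*(-19) - 37 = 817 - 37 = 780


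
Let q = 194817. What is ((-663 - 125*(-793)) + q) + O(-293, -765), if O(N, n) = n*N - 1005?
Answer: 516419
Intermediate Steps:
O(N, n) = -1005 + N*n (O(N, n) = N*n - 1005 = -1005 + N*n)
((-663 - 125*(-793)) + q) + O(-293, -765) = ((-663 - 125*(-793)) + 194817) + (-1005 - 293*(-765)) = ((-663 + 99125) + 194817) + (-1005 + 224145) = (98462 + 194817) + 223140 = 293279 + 223140 = 516419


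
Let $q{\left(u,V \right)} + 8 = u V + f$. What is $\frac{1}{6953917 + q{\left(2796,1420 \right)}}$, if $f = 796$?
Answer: $\frac{1}{10925025} \approx 9.1533 \cdot 10^{-8}$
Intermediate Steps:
$q{\left(u,V \right)} = 788 + V u$ ($q{\left(u,V \right)} = -8 + \left(u V + 796\right) = -8 + \left(V u + 796\right) = -8 + \left(796 + V u\right) = 788 + V u$)
$\frac{1}{6953917 + q{\left(2796,1420 \right)}} = \frac{1}{6953917 + \left(788 + 1420 \cdot 2796\right)} = \frac{1}{6953917 + \left(788 + 3970320\right)} = \frac{1}{6953917 + 3971108} = \frac{1}{10925025}$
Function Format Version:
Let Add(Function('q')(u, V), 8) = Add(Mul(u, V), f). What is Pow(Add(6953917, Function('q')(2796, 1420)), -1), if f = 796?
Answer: Rational(1, 10925025) ≈ 9.1533e-8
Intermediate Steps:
Function('q')(u, V) = Add(788, Mul(V, u)) (Function('q')(u, V) = Add(-8, Add(Mul(u, V), 796)) = Add(-8, Add(Mul(V, u), 796)) = Add(-8, Add(796, Mul(V, u))) = Add(788, Mul(V, u)))
Pow(Add(6953917, Function('q')(2796, 1420)), -1) = Pow(Add(6953917, Add(788, Mul(1420, 2796))), -1) = Pow(Add(6953917, Add(788, 3970320)), -1) = Pow(Add(6953917, 3971108), -1) = Pow(10925025, -1) = Rational(1, 10925025)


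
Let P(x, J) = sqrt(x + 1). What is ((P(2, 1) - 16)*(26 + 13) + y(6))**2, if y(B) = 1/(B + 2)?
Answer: 25202113/64 - 194649*sqrt(3)/4 ≈ 3.0950e+5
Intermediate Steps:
P(x, J) = sqrt(1 + x)
y(B) = 1/(2 + B)
((P(2, 1) - 16)*(26 + 13) + y(6))**2 = ((sqrt(1 + 2) - 16)*(26 + 13) + 1/(2 + 6))**2 = ((sqrt(3) - 16)*39 + 1/8)**2 = ((-16 + sqrt(3))*39 + 1/8)**2 = ((-624 + 39*sqrt(3)) + 1/8)**2 = (-4991/8 + 39*sqrt(3))**2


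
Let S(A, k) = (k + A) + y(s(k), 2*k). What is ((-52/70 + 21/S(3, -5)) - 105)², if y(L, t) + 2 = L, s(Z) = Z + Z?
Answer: 56355049/4900 ≈ 11501.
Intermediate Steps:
s(Z) = 2*Z
y(L, t) = -2 + L
S(A, k) = -2 + A + 3*k (S(A, k) = (k + A) + (-2 + 2*k) = (A + k) + (-2 + 2*k) = -2 + A + 3*k)
((-52/70 + 21/S(3, -5)) - 105)² = ((-52/70 + 21/(-2 + 3 + 3*(-5))) - 105)² = ((-52*1/70 + 21/(-2 + 3 - 15)) - 105)² = ((-26/35 + 21/(-14)) - 105)² = ((-26/35 + 21*(-1/14)) - 105)² = ((-26/35 - 3/2) - 105)² = (-157/70 - 105)² = (-7507/70)² = 56355049/4900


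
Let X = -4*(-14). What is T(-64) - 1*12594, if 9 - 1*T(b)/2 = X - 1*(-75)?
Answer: -12838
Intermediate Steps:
X = 56
T(b) = -244 (T(b) = 18 - 2*(56 - 1*(-75)) = 18 - 2*(56 + 75) = 18 - 2*131 = 18 - 262 = -244)
T(-64) - 1*12594 = -244 - 1*12594 = -244 - 12594 = -12838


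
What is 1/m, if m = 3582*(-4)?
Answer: -1/14328 ≈ -6.9793e-5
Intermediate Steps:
m = -14328
1/m = 1/(-14328) = -1/14328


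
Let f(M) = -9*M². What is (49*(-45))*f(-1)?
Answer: 19845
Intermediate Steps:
(49*(-45))*f(-1) = (49*(-45))*(-9*(-1)²) = -(-19845) = -2205*(-9) = 19845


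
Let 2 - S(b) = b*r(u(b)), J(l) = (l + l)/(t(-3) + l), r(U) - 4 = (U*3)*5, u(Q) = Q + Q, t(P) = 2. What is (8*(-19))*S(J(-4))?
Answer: 75088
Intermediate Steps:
u(Q) = 2*Q
r(U) = 4 + 15*U (r(U) = 4 + (U*3)*5 = 4 + (3*U)*5 = 4 + 15*U)
J(l) = 2*l/(2 + l) (J(l) = (l + l)/(2 + l) = (2*l)/(2 + l) = 2*l/(2 + l))
S(b) = 2 - b*(4 + 30*b) (S(b) = 2 - b*(4 + 15*(2*b)) = 2 - b*(4 + 30*b))
(8*(-19))*S(J(-4)) = (8*(-19))*(2 - 2*2*(-4)/(2 - 4)*(2 + 15*(2*(-4)/(2 - 4)))) = -152*(2 - 2*2*(-4)/(-2)*(2 + 15*(2*(-4)/(-2)))) = -152*(2 - 2*2*(-4)*(-½)*(2 + 15*(2*(-4)*(-½)))) = -152*(2 - 2*4*(2 + 15*4)) = -152*(2 - 2*4*(2 + 60)) = -152*(2 - 2*4*62) = -152*(2 - 496) = -152*(-494) = 75088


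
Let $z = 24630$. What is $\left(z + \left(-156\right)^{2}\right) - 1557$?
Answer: $47409$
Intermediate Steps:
$\left(z + \left(-156\right)^{2}\right) - 1557 = \left(24630 + \left(-156\right)^{2}\right) - 1557 = \left(24630 + 24336\right) - 1557 = 48966 - 1557 = 47409$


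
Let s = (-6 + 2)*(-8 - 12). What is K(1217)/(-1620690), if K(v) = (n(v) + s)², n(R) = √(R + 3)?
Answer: -254/54023 - 32*√305/162069 ≈ -0.0081500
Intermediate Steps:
s = 80 (s = -4*(-20) = 80)
n(R) = √(3 + R)
K(v) = (80 + √(3 + v))² (K(v) = (√(3 + v) + 80)² = (80 + √(3 + v))²)
K(1217)/(-1620690) = (80 + √(3 + 1217))²/(-1620690) = (80 + √1220)²*(-1/1620690) = (80 + 2*√305)²*(-1/1620690) = -(80 + 2*√305)²/1620690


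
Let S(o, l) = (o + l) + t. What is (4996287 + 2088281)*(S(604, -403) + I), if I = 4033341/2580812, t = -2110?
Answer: -670681987921378/49631 ≈ -1.3513e+10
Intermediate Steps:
S(o, l) = -2110 + l + o (S(o, l) = (o + l) - 2110 = (l + o) - 2110 = -2110 + l + o)
I = 310257/198524 (I = 4033341*(1/2580812) = 310257/198524 ≈ 1.5628)
(4996287 + 2088281)*(S(604, -403) + I) = (4996287 + 2088281)*((-2110 - 403 + 604) + 310257/198524) = 7084568*(-1909 + 310257/198524) = 7084568*(-378672059/198524) = -670681987921378/49631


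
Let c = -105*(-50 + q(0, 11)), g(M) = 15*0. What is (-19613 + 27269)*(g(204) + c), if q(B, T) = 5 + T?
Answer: 27331920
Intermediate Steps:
g(M) = 0
c = 3570 (c = -105*(-50 + (5 + 11)) = -105*(-50 + 16) = -105*(-34) = 3570)
(-19613 + 27269)*(g(204) + c) = (-19613 + 27269)*(0 + 3570) = 7656*3570 = 27331920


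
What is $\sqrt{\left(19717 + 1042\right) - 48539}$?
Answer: $2 i \sqrt{6945} \approx 166.67 i$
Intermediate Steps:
$\sqrt{\left(19717 + 1042\right) - 48539} = \sqrt{20759 - 48539} = \sqrt{-27780} = 2 i \sqrt{6945}$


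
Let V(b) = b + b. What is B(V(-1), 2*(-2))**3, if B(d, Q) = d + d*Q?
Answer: 216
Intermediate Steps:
V(b) = 2*b
B(d, Q) = d + Q*d
B(V(-1), 2*(-2))**3 = ((2*(-1))*(1 + 2*(-2)))**3 = (-2*(1 - 4))**3 = (-2*(-3))**3 = 6**3 = 216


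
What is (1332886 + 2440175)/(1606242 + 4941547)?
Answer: 3773061/6547789 ≈ 0.57623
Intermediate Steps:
(1332886 + 2440175)/(1606242 + 4941547) = 3773061/6547789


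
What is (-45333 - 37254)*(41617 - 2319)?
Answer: -3245503926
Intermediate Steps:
(-45333 - 37254)*(41617 - 2319) = -82587*39298 = -3245503926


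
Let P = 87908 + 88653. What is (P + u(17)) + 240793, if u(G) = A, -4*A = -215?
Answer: 1669631/4 ≈ 4.1741e+5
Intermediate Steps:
A = 215/4 (A = -1/4*(-215) = 215/4 ≈ 53.750)
u(G) = 215/4
P = 176561
(P + u(17)) + 240793 = (176561 + 215/4) + 240793 = 706459/4 + 240793 = 1669631/4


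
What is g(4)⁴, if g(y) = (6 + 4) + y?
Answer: 38416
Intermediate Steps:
g(y) = 10 + y
g(4)⁴ = (10 + 4)⁴ = 14⁴ = 38416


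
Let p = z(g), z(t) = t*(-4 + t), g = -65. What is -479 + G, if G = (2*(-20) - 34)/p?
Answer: -2148389/4485 ≈ -479.02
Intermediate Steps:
p = 4485 (p = -65*(-4 - 65) = -65*(-69) = 4485)
G = -74/4485 (G = (2*(-20) - 34)/4485 = (-40 - 34)*(1/4485) = -74*1/4485 = -74/4485 ≈ -0.016499)
-479 + G = -479 - 74/4485 = -2148389/4485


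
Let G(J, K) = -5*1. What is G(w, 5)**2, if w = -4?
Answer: 25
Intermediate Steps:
G(J, K) = -5
G(w, 5)**2 = (-5)**2 = 25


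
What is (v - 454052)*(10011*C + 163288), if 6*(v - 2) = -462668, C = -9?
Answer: -116625500476/3 ≈ -3.8875e+10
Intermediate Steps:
v = -231328/3 (v = 2 + (1/6)*(-462668) = 2 - 231334/3 = -231328/3 ≈ -77109.)
(v - 454052)*(10011*C + 163288) = (-231328/3 - 454052)*(10011*(-9) + 163288) = -1593484*(-90099 + 163288)/3 = -1593484/3*73189 = -116625500476/3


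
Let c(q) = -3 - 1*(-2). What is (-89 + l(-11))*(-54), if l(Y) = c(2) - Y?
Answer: 4266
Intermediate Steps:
c(q) = -1 (c(q) = -3 + 2 = -1)
l(Y) = -1 - Y
(-89 + l(-11))*(-54) = (-89 + (-1 - 1*(-11)))*(-54) = (-89 + (-1 + 11))*(-54) = (-89 + 10)*(-54) = -79*(-54) = 4266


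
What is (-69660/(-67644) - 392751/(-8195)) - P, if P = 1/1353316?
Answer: 1020178919183059/20838907860980 ≈ 48.956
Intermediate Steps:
P = 1/1353316 ≈ 7.3893e-7
(-69660/(-67644) - 392751/(-8195)) - P = (-69660/(-67644) - 392751/(-8195)) - 1*1/1353316 = (-69660*(-1/67644) - 392751*(-1/8195)) - 1/1353316 = (1935/1879 + 392751/8195) - 1/1353316 = 753836454/15398405 - 1/1353316 = 1020178919183059/20838907860980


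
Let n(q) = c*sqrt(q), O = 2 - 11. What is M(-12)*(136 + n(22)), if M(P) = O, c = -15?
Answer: -1224 + 135*sqrt(22) ≈ -590.79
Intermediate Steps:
O = -9
M(P) = -9
n(q) = -15*sqrt(q)
M(-12)*(136 + n(22)) = -9*(136 - 15*sqrt(22)) = -1224 + 135*sqrt(22)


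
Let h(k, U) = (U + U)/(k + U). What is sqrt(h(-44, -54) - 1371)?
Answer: 5*I*sqrt(2685)/7 ≈ 37.012*I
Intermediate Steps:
h(k, U) = 2*U/(U + k) (h(k, U) = (2*U)/(U + k) = 2*U/(U + k))
sqrt(h(-44, -54) - 1371) = sqrt(2*(-54)/(-54 - 44) - 1371) = sqrt(2*(-54)/(-98) - 1371) = sqrt(2*(-54)*(-1/98) - 1371) = sqrt(54/49 - 1371) = sqrt(-67125/49) = 5*I*sqrt(2685)/7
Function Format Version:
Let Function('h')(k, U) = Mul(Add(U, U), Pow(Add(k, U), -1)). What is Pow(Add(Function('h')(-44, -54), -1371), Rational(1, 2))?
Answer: Mul(Rational(5, 7), I, Pow(2685, Rational(1, 2))) ≈ Mul(37.012, I)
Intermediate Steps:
Function('h')(k, U) = Mul(2, U, Pow(Add(U, k), -1)) (Function('h')(k, U) = Mul(Mul(2, U), Pow(Add(U, k), -1)) = Mul(2, U, Pow(Add(U, k), -1)))
Pow(Add(Function('h')(-44, -54), -1371), Rational(1, 2)) = Pow(Add(Mul(2, -54, Pow(Add(-54, -44), -1)), -1371), Rational(1, 2)) = Pow(Add(Mul(2, -54, Pow(-98, -1)), -1371), Rational(1, 2)) = Pow(Add(Mul(2, -54, Rational(-1, 98)), -1371), Rational(1, 2)) = Pow(Add(Rational(54, 49), -1371), Rational(1, 2)) = Pow(Rational(-67125, 49), Rational(1, 2)) = Mul(Rational(5, 7), I, Pow(2685, Rational(1, 2)))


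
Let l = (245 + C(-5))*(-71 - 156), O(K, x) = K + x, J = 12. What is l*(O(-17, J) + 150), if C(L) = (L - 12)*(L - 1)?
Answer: -11421505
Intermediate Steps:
C(L) = (-1 + L)*(-12 + L) (C(L) = (-12 + L)*(-1 + L) = (-1 + L)*(-12 + L))
l = -78769 (l = (245 + (12 + (-5)² - 13*(-5)))*(-71 - 156) = (245 + (12 + 25 + 65))*(-227) = (245 + 102)*(-227) = 347*(-227) = -78769)
l*(O(-17, J) + 150) = -78769*((-17 + 12) + 150) = -78769*(-5 + 150) = -78769*145 = -11421505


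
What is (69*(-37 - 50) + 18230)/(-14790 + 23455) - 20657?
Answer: -178980678/8665 ≈ -20656.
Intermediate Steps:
(69*(-37 - 50) + 18230)/(-14790 + 23455) - 20657 = (69*(-87) + 18230)/8665 - 20657 = (-6003 + 18230)*(1/8665) - 20657 = 12227*(1/8665) - 20657 = 12227/8665 - 20657 = -178980678/8665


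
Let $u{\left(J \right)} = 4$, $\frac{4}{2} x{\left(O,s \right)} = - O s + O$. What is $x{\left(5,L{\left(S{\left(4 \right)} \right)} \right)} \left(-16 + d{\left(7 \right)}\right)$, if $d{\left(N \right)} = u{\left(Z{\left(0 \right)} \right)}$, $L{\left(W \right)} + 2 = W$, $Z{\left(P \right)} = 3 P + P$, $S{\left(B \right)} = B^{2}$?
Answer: $390$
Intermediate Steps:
$Z{\left(P \right)} = 4 P$
$L{\left(W \right)} = -2 + W$
$x{\left(O,s \right)} = \frac{O}{2} - \frac{O s}{2}$ ($x{\left(O,s \right)} = \frac{- O s + O}{2} = \frac{O - O s}{2} = \frac{O}{2} - \frac{O s}{2}$)
$d{\left(N \right)} = 4$
$x{\left(5,L{\left(S{\left(4 \right)} \right)} \right)} \left(-16 + d{\left(7 \right)}\right) = \frac{1}{2} \cdot 5 \left(1 - \left(-2 + 4^{2}\right)\right) \left(-16 + 4\right) = \frac{1}{2} \cdot 5 \left(1 - \left(-2 + 16\right)\right) \left(-12\right) = \frac{1}{2} \cdot 5 \left(1 - 14\right) \left(-12\right) = \frac{1}{2} \cdot 5 \left(-13\right) \left(-12\right) = \left(- \frac{65}{2}\right) \left(-12\right) = 390$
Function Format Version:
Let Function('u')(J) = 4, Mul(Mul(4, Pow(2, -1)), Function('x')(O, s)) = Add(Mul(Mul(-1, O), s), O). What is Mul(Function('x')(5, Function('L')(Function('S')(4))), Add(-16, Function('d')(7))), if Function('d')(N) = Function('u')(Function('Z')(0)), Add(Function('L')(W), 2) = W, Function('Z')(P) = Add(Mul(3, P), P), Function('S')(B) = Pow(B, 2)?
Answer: 390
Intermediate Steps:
Function('Z')(P) = Mul(4, P)
Function('L')(W) = Add(-2, W)
Function('x')(O, s) = Add(Mul(Rational(1, 2), O), Mul(Rational(-1, 2), O, s)) (Function('x')(O, s) = Mul(Rational(1, 2), Add(Mul(Mul(-1, O), s), O)) = Mul(Rational(1, 2), Add(Mul(-1, O, s), O)) = Mul(Rational(1, 2), Add(O, Mul(-1, O, s))) = Add(Mul(Rational(1, 2), O), Mul(Rational(-1, 2), O, s)))
Function('d')(N) = 4
Mul(Function('x')(5, Function('L')(Function('S')(4))), Add(-16, Function('d')(7))) = Mul(Mul(Rational(1, 2), 5, Add(1, Mul(-1, Add(-2, Pow(4, 2))))), Add(-16, 4)) = Mul(Mul(Rational(1, 2), 5, Add(1, Mul(-1, Add(-2, 16)))), -12) = Mul(Mul(Rational(1, 2), 5, Add(1, Mul(-1, 14))), -12) = Mul(Mul(Rational(1, 2), 5, Add(1, -14)), -12) = Mul(Mul(Rational(1, 2), 5, -13), -12) = Mul(Rational(-65, 2), -12) = 390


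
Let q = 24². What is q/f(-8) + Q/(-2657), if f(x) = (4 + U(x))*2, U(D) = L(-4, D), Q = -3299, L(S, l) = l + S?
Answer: -92353/2657 ≈ -34.758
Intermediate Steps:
L(S, l) = S + l
U(D) = -4 + D
q = 576
f(x) = 2*x (f(x) = (4 + (-4 + x))*2 = x*2 = 2*x)
q/f(-8) + Q/(-2657) = 576/((2*(-8))) - 3299/(-2657) = 576/(-16) - 3299*(-1/2657) = 576*(-1/16) + 3299/2657 = -36 + 3299/2657 = -92353/2657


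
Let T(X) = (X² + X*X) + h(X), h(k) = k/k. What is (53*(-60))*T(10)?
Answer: -639180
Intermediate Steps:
h(k) = 1
T(X) = 1 + 2*X² (T(X) = (X² + X*X) + 1 = (X² + X²) + 1 = 2*X² + 1 = 1 + 2*X²)
(53*(-60))*T(10) = (53*(-60))*(1 + 2*10²) = -3180*(1 + 2*100) = -3180*(1 + 200) = -3180*201 = -639180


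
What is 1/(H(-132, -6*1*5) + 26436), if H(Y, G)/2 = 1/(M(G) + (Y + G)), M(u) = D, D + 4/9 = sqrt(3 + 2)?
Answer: 4707894724/124457846949543 + 9*sqrt(5)/82971897966362 ≈ 3.7827e-5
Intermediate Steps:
D = -4/9 + sqrt(5) (D = -4/9 + sqrt(3 + 2) = -4/9 + sqrt(5) ≈ 1.7916)
M(u) = -4/9 + sqrt(5)
H(Y, G) = 2/(-4/9 + G + Y + sqrt(5)) (H(Y, G) = 2/((-4/9 + sqrt(5)) + (Y + G)) = 2/((-4/9 + sqrt(5)) + (G + Y)) = 2/(-4/9 + G + Y + sqrt(5)))
1/(H(-132, -6*1*5) + 26436) = 1/(18/(-4 + 9*(-6*1*5) + 9*(-132) + 9*sqrt(5)) + 26436) = 1/(18/(-4 + 9*(-6*5) - 1188 + 9*sqrt(5)) + 26436) = 1/(18/(-4 + 9*(-30) - 1188 + 9*sqrt(5)) + 26436) = 1/(18/(-4 - 270 - 1188 + 9*sqrt(5)) + 26436) = 1/(18/(-1462 + 9*sqrt(5)) + 26436) = 1/(26436 + 18/(-1462 + 9*sqrt(5)))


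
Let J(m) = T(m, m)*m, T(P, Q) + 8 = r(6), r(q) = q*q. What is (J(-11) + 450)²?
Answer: 20164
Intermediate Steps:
r(q) = q²
T(P, Q) = 28 (T(P, Q) = -8 + 6² = -8 + 36 = 28)
J(m) = 28*m
(J(-11) + 450)² = (28*(-11) + 450)² = (-308 + 450)² = 142² = 20164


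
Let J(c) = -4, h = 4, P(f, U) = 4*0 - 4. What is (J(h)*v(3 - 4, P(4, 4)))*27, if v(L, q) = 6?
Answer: -648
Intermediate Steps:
P(f, U) = -4 (P(f, U) = 0 - 4 = -4)
(J(h)*v(3 - 4, P(4, 4)))*27 = -4*6*27 = -24*27 = -648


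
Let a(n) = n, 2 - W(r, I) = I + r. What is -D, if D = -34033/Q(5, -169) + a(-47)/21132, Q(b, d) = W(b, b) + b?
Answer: -239728405/21132 ≈ -11344.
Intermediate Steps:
W(r, I) = 2 - I - r (W(r, I) = 2 - (I + r) = 2 + (-I - r) = 2 - I - r)
Q(b, d) = 2 - b (Q(b, d) = (2 - b - b) + b = (2 - 2*b) + b = 2 - b)
D = 239728405/21132 (D = -34033/(2 - 1*5) - 47/21132 = -34033/(2 - 5) - 47*1/21132 = -34033/(-3) - 47/21132 = -34033*(-⅓) - 47/21132 = 34033/3 - 47/21132 = 239728405/21132 ≈ 11344.)
-D = -1*239728405/21132 = -239728405/21132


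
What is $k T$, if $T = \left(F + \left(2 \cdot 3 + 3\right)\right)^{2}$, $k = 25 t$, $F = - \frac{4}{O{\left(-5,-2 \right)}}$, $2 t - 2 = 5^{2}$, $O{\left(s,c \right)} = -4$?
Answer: $33750$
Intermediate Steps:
$t = \frac{27}{2}$ ($t = 1 + \frac{5^{2}}{2} = 1 + \frac{1}{2} \cdot 25 = 1 + \frac{25}{2} = \frac{27}{2} \approx 13.5$)
$F = 1$ ($F = - \frac{4}{-4} = \left(-4\right) \left(- \frac{1}{4}\right) = 1$)
$k = \frac{675}{2}$ ($k = 25 \cdot \frac{27}{2} = \frac{675}{2} \approx 337.5$)
$T = 100$ ($T = \left(1 + \left(2 \cdot 3 + 3\right)\right)^{2} = \left(1 + \left(6 + 3\right)\right)^{2} = \left(1 + 9\right)^{2} = 10^{2} = 100$)
$k T = \frac{675}{2} \cdot 100 = 33750$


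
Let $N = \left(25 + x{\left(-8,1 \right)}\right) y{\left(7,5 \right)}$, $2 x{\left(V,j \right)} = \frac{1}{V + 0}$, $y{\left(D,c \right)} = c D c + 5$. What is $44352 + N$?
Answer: $\frac{195363}{4} \approx 48841.0$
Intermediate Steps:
$y{\left(D,c \right)} = 5 + D c^{2}$ ($y{\left(D,c \right)} = D c c + 5 = D c^{2} + 5 = 5 + D c^{2}$)
$x{\left(V,j \right)} = \frac{1}{2 V}$ ($x{\left(V,j \right)} = \frac{1}{2 \left(V + 0\right)} = \frac{1}{2 V}$)
$N = \frac{17955}{4}$ ($N = \left(25 + \frac{1}{2 \left(-8\right)}\right) \left(5 + 7 \cdot 5^{2}\right) = \left(25 + \frac{1}{2} \left(- \frac{1}{8}\right)\right) \left(5 + 7 \cdot 25\right) = \left(25 - \frac{1}{16}\right) \left(5 + 175\right) = \frac{399}{16} \cdot 180 = \frac{17955}{4} \approx 4488.8$)
$44352 + N = 44352 + \frac{17955}{4} = \frac{195363}{4}$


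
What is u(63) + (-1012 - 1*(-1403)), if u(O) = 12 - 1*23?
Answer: 380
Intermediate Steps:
u(O) = -11 (u(O) = 12 - 23 = -11)
u(63) + (-1012 - 1*(-1403)) = -11 + (-1012 - 1*(-1403)) = -11 + (-1012 + 1403) = -11 + 391 = 380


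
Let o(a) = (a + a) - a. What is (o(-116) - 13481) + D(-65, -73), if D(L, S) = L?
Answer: -13662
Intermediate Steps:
o(a) = a (o(a) = 2*a - a = a)
(o(-116) - 13481) + D(-65, -73) = (-116 - 13481) - 65 = -13597 - 65 = -13662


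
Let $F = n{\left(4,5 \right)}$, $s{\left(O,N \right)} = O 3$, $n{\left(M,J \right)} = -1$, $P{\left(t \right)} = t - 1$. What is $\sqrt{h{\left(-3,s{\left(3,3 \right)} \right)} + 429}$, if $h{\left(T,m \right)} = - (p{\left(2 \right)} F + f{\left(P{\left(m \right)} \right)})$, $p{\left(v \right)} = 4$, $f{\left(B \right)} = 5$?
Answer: $2 \sqrt{107} \approx 20.688$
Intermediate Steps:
$P{\left(t \right)} = -1 + t$
$s{\left(O,N \right)} = 3 O$
$F = -1$
$h{\left(T,m \right)} = -1$ ($h{\left(T,m \right)} = - (4 \left(-1\right) + 5) = - (-4 + 5) = \left(-1\right) 1 = -1$)
$\sqrt{h{\left(-3,s{\left(3,3 \right)} \right)} + 429} = \sqrt{-1 + 429} = \sqrt{428} = 2 \sqrt{107}$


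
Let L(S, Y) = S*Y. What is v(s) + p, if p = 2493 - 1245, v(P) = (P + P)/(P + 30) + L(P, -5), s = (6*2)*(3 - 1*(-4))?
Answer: 15760/19 ≈ 829.47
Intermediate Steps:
s = 84 (s = 12*(3 + 4) = 12*7 = 84)
v(P) = -5*P + 2*P/(30 + P) (v(P) = (P + P)/(P + 30) + P*(-5) = (2*P)/(30 + P) - 5*P = 2*P/(30 + P) - 5*P = -5*P + 2*P/(30 + P))
p = 1248
v(s) + p = 84*(-148 - 5*84)/(30 + 84) + 1248 = 84*(-148 - 420)/114 + 1248 = 84*(1/114)*(-568) + 1248 = -7952/19 + 1248 = 15760/19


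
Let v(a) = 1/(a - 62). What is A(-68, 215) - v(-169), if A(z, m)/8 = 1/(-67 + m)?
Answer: 499/8547 ≈ 0.058383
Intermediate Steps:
A(z, m) = 8/(-67 + m)
v(a) = 1/(-62 + a)
A(-68, 215) - v(-169) = 8/(-67 + 215) - 1/(-62 - 169) = 8/148 - 1/(-231) = 8*(1/148) - 1*(-1/231) = 2/37 + 1/231 = 499/8547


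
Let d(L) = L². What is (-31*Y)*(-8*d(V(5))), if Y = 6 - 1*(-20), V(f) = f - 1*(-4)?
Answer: 522288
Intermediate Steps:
V(f) = 4 + f (V(f) = f + 4 = 4 + f)
Y = 26 (Y = 6 + 20 = 26)
(-31*Y)*(-8*d(V(5))) = (-31*26)*(-8*(4 + 5)²) = -(-6448)*9² = -(-6448)*81 = -806*(-648) = 522288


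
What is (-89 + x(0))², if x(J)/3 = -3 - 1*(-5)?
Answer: 6889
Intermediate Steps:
x(J) = 6 (x(J) = 3*(-3 - 1*(-5)) = 3*(-3 + 5) = 3*2 = 6)
(-89 + x(0))² = (-89 + 6)² = (-83)² = 6889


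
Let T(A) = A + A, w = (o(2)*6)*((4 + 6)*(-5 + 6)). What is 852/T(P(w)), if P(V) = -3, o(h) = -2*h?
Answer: -142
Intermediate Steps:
w = -240 (w = (-2*2*6)*((4 + 6)*(-5 + 6)) = (-4*6)*(10*1) = -24*10 = -240)
T(A) = 2*A
852/T(P(w)) = 852/((2*(-3))) = 852/(-6) = 852*(-⅙) = -142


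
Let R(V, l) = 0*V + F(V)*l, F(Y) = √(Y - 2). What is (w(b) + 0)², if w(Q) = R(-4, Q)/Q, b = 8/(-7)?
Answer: -6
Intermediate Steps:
b = -8/7 (b = 8*(-⅐) = -8/7 ≈ -1.1429)
F(Y) = √(-2 + Y)
R(V, l) = l*√(-2 + V) (R(V, l) = 0*V + √(-2 + V)*l = 0 + l*√(-2 + V) = l*√(-2 + V))
w(Q) = I*√6 (w(Q) = (Q*√(-2 - 4))/Q = (Q*√(-6))/Q = (Q*(I*√6))/Q = (I*Q*√6)/Q = I*√6)
(w(b) + 0)² = (I*√6 + 0)² = (I*√6)² = -6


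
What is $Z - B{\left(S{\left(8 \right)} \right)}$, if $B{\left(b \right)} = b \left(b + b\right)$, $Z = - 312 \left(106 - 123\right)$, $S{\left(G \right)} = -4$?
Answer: $5272$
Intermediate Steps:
$Z = 5304$ ($Z = \left(-312\right) \left(-17\right) = 5304$)
$B{\left(b \right)} = 2 b^{2}$ ($B{\left(b \right)} = b 2 b = 2 b^{2}$)
$Z - B{\left(S{\left(8 \right)} \right)} = 5304 - 2 \left(-4\right)^{2} = 5304 - 2 \cdot 16 = 5304 - 32 = 5272$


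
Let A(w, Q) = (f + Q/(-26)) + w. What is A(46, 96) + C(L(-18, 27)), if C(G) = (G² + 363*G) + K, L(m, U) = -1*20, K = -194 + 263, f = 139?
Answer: -85926/13 ≈ -6609.7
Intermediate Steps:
K = 69
L(m, U) = -20
A(w, Q) = 139 + w - Q/26 (A(w, Q) = (139 + Q/(-26)) + w = (139 + Q*(-1/26)) + w = (139 - Q/26) + w = 139 + w - Q/26)
C(G) = 69 + G² + 363*G (C(G) = (G² + 363*G) + 69 = 69 + G² + 363*G)
A(46, 96) + C(L(-18, 27)) = (139 + 46 - 1/26*96) + (69 + (-20)² + 363*(-20)) = (139 + 46 - 48/13) + (69 + 400 - 7260) = 2357/13 - 6791 = -85926/13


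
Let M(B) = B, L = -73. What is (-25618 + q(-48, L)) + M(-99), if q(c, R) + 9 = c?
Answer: -25774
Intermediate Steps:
q(c, R) = -9 + c
(-25618 + q(-48, L)) + M(-99) = (-25618 + (-9 - 48)) - 99 = (-25618 - 57) - 99 = -25675 - 99 = -25774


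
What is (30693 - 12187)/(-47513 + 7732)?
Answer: -18506/39781 ≈ -0.46520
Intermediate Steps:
(30693 - 12187)/(-47513 + 7732) = 18506/(-39781) = 18506*(-1/39781) = -18506/39781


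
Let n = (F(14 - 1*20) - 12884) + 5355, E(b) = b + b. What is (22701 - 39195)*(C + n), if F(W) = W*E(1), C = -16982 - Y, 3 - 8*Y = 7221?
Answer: 779201301/2 ≈ 3.8960e+8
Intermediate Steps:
Y = -3609/4 (Y = 3/8 - ⅛*7221 = 3/8 - 7221/8 = -3609/4 ≈ -902.25)
C = -64319/4 (C = -16982 - 1*(-3609/4) = -16982 + 3609/4 = -64319/4 ≈ -16080.)
E(b) = 2*b
F(W) = 2*W (F(W) = W*(2*1) = W*2 = 2*W)
n = -7541 (n = (2*(14 - 1*20) - 12884) + 5355 = (2*(14 - 20) - 12884) + 5355 = (2*(-6) - 12884) + 5355 = (-12 - 12884) + 5355 = -12896 + 5355 = -7541)
(22701 - 39195)*(C + n) = (22701 - 39195)*(-64319/4 - 7541) = -16494*(-94483/4) = 779201301/2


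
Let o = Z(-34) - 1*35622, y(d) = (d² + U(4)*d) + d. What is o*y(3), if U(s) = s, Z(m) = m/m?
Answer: -854904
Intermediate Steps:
Z(m) = 1
y(d) = d² + 5*d (y(d) = (d² + 4*d) + d = d² + 5*d)
o = -35621 (o = 1 - 1*35622 = 1 - 35622 = -35621)
o*y(3) = -106863*(5 + 3) = -106863*8 = -35621*24 = -854904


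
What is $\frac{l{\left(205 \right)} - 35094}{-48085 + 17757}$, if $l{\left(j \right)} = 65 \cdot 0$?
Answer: $\frac{17547}{15164} \approx 1.1571$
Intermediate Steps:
$l{\left(j \right)} = 0$
$\frac{l{\left(205 \right)} - 35094}{-48085 + 17757} = \frac{0 - 35094}{-48085 + 17757} = - \frac{35094}{-30328} = \left(-35094\right) \left(- \frac{1}{30328}\right) = \frac{17547}{15164}$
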